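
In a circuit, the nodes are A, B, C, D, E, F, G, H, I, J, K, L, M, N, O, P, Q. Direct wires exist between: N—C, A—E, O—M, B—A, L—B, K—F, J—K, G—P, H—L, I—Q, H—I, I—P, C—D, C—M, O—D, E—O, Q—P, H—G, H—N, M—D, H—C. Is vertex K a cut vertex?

Deleting K raises the number of components from 2 to 3, so K is a cut vertex.

Yes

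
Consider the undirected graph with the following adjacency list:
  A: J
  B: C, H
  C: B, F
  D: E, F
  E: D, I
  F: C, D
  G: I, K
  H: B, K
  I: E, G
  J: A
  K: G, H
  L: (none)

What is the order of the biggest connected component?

9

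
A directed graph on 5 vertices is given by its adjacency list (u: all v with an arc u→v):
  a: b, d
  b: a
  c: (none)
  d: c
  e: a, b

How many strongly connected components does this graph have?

{a, b} are all mutually reachable — one SCC of size 2.
{c} is an SCC by itself.
{d} is an SCC by itself.
{e} is an SCC by itself.
That gives 4 strongly connected components.

4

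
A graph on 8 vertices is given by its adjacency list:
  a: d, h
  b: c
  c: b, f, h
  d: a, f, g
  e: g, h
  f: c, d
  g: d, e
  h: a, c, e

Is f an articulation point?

No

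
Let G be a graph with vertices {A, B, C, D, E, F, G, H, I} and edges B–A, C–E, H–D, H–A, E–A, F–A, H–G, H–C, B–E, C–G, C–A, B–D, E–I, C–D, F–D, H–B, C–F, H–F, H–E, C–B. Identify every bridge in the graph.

The edges on the cycle C-B-D-C are not bridges since each lies on that cycle.
But removing I–E disconnects I from E — this is a bridge.

E-I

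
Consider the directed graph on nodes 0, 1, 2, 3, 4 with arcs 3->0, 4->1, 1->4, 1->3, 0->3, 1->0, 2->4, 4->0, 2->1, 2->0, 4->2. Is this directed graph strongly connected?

No

There is no directed path from 3 to 2, so the graph is not strongly connected.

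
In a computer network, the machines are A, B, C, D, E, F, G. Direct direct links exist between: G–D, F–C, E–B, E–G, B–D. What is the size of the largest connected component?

A is isolated — a component by itself.
Starting from C we can reach C, F. That is one component of size 2.
Starting from B we can reach B, D, E, G. That is one component of size 4.
The largest has 4 vertices.

4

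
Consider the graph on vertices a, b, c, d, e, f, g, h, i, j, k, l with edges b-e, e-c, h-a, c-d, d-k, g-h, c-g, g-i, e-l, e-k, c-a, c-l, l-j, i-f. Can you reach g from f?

Yes

From f we can reach a, b, c, d, e, f, g, h, i, j, k, l, which includes g.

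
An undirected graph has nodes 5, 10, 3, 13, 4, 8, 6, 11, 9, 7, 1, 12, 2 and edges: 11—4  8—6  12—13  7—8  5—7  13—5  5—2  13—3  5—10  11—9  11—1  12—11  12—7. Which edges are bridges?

1-11, 10-5, 11-12, 11-4, 11-9, 13-3, 2-5, 6-8, 7-8

The edges on the cycle 12-13-5-7-12 are not bridges since each lies on that cycle.
But removing 7—8 disconnects 7 from 8; removing 10—5 disconnects 10 from 5; removing 13—3 disconnects 13 from 3; removing 12—11 disconnects 12 from 11 — these are bridges.
In total 9 edges are bridges.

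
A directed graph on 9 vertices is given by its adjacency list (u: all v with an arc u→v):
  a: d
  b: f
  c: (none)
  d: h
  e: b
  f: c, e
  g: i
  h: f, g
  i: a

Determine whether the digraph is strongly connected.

No

There is no directed path from f to a, so the graph is not strongly connected.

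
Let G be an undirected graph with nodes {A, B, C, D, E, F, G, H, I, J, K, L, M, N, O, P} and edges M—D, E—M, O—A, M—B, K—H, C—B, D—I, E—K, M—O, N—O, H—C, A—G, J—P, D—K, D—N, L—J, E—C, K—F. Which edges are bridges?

The edges on the cycle E-M-D-K-H-C-E are not bridges since each lies on that cycle.
But removing O—A disconnects O from A; removing G—A disconnects G from A; removing F—K disconnects F from K; removing L—J disconnects L from J — these are bridges.
In total 6 edges are bridges.

A-G, A-O, D-I, F-K, J-L, J-P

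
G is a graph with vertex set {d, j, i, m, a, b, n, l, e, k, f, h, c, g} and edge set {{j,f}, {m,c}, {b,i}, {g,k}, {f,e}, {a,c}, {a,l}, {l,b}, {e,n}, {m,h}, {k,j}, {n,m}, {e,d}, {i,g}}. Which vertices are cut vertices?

e, m

Removing e increases the component count from 1 to 2, so e is a cut vertex.
Removing m increases the component count from 1 to 2, so m is a cut vertex.
By contrast removing k leaves 1 component; it is not a cut vertex. No other vertex is a cut vertex either.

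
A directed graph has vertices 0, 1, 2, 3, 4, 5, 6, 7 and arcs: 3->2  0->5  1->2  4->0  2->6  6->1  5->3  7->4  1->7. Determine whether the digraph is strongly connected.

Yes

From 0 we can reach every vertex (0, 1, 2, 3, 4, 5, 6, 7), and every vertex can reach 0 (0, 1, 2, 3, 4, 5, 6, 7). So the whole graph is one strongly connected component.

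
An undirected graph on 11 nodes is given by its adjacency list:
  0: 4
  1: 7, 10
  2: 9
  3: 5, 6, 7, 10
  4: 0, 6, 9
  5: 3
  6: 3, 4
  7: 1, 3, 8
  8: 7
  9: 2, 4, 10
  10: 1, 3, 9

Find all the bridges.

0-4, 2-9, 3-5, 7-8

The edges on the cycle 10-9-4-6-3-10 are not bridges since each lies on that cycle.
But removing 2-9 disconnects 2 from 9; removing 8-7 disconnects 8 from 7; removing 3-5 disconnects 3 from 5; removing 4-0 disconnects 4 from 0 — these are bridges.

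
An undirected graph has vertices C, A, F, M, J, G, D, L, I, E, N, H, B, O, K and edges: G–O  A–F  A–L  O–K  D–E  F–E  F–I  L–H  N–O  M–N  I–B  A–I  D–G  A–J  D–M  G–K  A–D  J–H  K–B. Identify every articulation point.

Removing A increases the component count from 2 to 3, so A is a cut vertex.
By contrast removing B leaves 2 components; it is not a cut vertex. No other vertex is a cut vertex either.

A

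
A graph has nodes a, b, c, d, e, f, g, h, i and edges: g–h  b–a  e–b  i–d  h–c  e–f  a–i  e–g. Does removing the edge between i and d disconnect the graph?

Yes

Removing i–d leaves no path between i and d: the component count goes from 1 to 2. So it is a bridge.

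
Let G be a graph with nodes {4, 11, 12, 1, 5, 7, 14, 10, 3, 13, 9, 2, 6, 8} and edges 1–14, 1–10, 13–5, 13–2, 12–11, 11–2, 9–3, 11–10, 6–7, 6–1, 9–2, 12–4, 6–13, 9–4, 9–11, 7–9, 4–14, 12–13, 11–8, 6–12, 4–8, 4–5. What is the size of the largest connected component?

Starting from 1 we can reach 1, 2, 3, 4, 5, 6, 7, 8, 9, 10, 11, 12, 13, 14. That is one component of size 14.
The largest has 14 vertices.

14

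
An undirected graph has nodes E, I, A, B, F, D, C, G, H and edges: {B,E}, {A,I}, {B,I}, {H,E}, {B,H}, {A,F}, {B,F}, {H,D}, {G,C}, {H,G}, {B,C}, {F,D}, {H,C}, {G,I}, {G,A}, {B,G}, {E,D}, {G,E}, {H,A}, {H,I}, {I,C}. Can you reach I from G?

Yes

From G we can reach A, B, C, D, E, F, G, H, I, which includes I.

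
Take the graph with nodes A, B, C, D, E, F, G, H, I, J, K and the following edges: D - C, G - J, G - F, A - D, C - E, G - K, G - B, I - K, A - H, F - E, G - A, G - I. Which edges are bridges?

The edges on the cycle G-A-D-C-E-F-G are not bridges since each lies on that cycle.
But removing H - A disconnects H from A; removing G - J disconnects G from J; removing B - G disconnects B from G — these are bridges.

A-H, B-G, G-J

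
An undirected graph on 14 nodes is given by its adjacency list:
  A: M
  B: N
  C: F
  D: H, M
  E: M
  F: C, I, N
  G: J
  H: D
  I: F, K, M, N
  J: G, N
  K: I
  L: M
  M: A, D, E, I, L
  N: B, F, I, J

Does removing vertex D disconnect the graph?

Deleting D raises the number of components from 1 to 2, so D is a cut vertex.

Yes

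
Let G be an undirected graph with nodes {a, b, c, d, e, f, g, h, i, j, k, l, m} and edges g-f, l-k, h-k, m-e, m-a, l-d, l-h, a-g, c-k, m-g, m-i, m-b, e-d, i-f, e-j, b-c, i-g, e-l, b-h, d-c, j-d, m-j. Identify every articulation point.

m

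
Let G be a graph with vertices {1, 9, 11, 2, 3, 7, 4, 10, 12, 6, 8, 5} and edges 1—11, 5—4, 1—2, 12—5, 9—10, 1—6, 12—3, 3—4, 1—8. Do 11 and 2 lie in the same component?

From 11 we can reach 1, 2, 6, 8, 11, which includes 2.

Yes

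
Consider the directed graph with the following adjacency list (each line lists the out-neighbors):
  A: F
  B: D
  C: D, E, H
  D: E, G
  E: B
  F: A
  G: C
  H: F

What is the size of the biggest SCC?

{B, C, D, E, G} are all mutually reachable — one SCC of size 5.
{A, F} are all mutually reachable — one SCC of size 2.
{H} is an SCC by itself.
The largest has 5 vertices.

5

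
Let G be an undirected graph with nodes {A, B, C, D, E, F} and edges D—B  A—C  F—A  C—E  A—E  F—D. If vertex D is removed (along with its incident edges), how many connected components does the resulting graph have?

2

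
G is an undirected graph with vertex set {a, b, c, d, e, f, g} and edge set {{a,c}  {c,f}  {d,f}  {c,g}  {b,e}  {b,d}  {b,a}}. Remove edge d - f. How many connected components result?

1

d and f are still connected via d-b-a-c-f, so the component count stays at 1.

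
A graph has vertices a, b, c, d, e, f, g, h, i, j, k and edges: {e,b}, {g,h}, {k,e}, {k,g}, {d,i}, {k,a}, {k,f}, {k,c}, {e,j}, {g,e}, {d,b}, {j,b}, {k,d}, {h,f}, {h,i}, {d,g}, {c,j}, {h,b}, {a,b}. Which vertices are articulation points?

none

Removing b, for instance, still leaves 1 component. No single vertex removal increases the component count — the graph has no articulation points.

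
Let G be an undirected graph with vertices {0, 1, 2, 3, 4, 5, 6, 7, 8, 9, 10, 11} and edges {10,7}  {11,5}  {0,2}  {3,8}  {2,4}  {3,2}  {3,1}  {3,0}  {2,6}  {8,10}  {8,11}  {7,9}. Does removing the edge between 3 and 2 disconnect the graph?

No

After removing 3 - 2, the path 3-0-2 still connects them, so the edge is not a bridge.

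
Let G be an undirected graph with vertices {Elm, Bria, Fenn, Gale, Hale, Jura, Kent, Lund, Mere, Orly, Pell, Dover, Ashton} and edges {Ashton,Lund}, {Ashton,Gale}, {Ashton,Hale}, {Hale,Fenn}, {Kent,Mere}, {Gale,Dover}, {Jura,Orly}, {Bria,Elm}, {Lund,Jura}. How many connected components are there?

Pell is isolated — a component by itself.
Starting from Elm we can reach Elm, Bria. That is one component of size 2.
Starting from Kent we can reach Kent, Mere. That is one component of size 2.
Starting from Fenn we can reach Fenn, Gale, Hale, Jura, Lund, Orly, Dover, Ashton. That is one component of size 8.
Total: 4 components.

4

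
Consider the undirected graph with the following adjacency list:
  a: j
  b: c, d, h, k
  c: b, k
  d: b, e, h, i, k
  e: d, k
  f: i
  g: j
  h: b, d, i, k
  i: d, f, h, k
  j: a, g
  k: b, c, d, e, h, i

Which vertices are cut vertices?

i, j

Removing i increases the component count from 2 to 3, so i is a cut vertex.
Removing j increases the component count from 2 to 3, so j is a cut vertex.
By contrast removing h leaves 2 components; it is not a cut vertex. No other vertex is a cut vertex either.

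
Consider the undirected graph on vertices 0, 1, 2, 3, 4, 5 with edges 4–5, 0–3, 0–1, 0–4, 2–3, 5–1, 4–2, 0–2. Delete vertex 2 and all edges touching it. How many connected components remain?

1

With 2 gone, the remaining components are: {0, 1, 3, 4, 5}.
That is 1 component.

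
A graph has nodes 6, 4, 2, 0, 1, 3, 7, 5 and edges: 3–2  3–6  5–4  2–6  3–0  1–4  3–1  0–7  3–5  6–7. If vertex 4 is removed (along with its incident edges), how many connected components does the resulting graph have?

With 4 gone, the remaining components are: {0, 1, 2, 3, 5, 6, 7}.
That is 1 component.

1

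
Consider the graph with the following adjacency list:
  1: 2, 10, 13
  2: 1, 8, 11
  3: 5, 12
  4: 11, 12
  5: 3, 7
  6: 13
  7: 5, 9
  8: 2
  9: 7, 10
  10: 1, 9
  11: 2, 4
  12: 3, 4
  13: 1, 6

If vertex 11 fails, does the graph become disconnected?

Deleting 11 leaves 1 component (was 1) (its neighbors 2, 4 remain connected to each other), so 11 is not a cut vertex.

No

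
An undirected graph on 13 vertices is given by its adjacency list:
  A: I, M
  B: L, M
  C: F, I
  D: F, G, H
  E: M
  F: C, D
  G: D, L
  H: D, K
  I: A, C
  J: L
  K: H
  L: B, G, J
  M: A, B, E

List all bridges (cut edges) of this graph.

The edges on the cycle L-B-M-A-I-C-F-D-G-L are not bridges since each lies on that cycle.
But removing H-K disconnects H from K; removing M-E disconnects M from E; removing H-D disconnects H from D; removing L-J disconnects L from J — these are bridges.

D-H, E-M, H-K, J-L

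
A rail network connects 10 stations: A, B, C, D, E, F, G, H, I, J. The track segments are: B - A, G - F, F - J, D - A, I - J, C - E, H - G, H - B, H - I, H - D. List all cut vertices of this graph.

Removing H increases the component count from 2 to 3, so H is a cut vertex.
By contrast removing I leaves 2 components; it is not a cut vertex. No other vertex is a cut vertex either.

H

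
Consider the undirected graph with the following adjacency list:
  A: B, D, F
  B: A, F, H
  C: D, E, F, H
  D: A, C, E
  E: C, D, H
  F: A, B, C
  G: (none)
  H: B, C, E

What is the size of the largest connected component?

G is isolated — a component by itself.
Starting from A we can reach A, B, C, D, E, F, H. That is one component of size 7.
The largest has 7 vertices.

7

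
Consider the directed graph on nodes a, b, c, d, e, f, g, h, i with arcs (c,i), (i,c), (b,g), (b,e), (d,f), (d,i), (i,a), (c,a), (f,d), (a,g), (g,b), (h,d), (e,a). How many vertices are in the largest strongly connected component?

4

{a, b, e, g} are all mutually reachable — one SCC of size 4.
{c, i} are all mutually reachable — one SCC of size 2.
{d, f} are all mutually reachable — one SCC of size 2.
{h} is an SCC by itself.
The largest has 4 vertices.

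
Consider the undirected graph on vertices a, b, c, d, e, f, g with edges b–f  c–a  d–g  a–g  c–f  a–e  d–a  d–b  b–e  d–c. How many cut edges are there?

0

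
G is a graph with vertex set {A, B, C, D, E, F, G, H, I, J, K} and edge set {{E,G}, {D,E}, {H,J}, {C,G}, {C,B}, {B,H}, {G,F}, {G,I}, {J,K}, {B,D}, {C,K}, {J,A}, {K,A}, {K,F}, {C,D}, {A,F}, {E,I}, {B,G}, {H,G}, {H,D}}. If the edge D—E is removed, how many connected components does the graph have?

D and E are still connected via D-C-G-E, so the component count stays at 1.

1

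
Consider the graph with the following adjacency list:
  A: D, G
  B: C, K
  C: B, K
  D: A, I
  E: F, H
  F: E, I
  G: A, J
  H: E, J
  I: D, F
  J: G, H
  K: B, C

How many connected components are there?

Starting from B we can reach B, C, K. That is one component of size 3.
Starting from A we can reach A, D, E, F, G, H, I, J. That is one component of size 8.
Total: 2 components.

2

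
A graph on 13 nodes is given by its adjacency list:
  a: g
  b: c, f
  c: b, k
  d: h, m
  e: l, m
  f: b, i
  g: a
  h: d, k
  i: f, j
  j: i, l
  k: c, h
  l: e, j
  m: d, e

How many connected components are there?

2

Starting from a we can reach a, g. That is one component of size 2.
Starting from b we can reach b, c, d, e, f, h, i, j, k, l, m. That is one component of size 11.
Total: 2 components.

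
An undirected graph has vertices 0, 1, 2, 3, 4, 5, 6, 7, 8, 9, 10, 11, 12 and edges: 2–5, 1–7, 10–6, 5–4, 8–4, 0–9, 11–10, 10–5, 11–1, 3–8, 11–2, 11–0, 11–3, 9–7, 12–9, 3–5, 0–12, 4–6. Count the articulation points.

Removing 11 increases the component count from 1 to 2, so 11 is a cut vertex.
By contrast removing 12 leaves 1 component; it is not a cut vertex. No other vertex is a cut vertex either.

1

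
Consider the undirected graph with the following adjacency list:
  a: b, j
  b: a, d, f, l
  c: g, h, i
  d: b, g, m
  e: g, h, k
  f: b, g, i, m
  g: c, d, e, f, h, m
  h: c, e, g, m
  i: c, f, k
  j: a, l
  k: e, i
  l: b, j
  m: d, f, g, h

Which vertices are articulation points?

b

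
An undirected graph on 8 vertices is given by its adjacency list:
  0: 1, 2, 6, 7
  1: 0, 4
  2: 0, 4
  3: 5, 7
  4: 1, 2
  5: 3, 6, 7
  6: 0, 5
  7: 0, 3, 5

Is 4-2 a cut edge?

No

After removing 4-2, the path 4-1-0-2 still connects them, so the edge is not a bridge.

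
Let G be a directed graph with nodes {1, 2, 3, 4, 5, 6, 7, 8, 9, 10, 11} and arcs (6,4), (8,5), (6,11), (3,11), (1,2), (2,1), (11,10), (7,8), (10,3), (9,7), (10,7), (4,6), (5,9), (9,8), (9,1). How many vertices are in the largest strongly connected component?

4

{5, 7, 8, 9} are all mutually reachable — one SCC of size 4.
{3, 10, 11} are all mutually reachable — one SCC of size 3.
{1, 2} are all mutually reachable — one SCC of size 2.
{4, 6} are all mutually reachable — one SCC of size 2.
The largest has 4 vertices.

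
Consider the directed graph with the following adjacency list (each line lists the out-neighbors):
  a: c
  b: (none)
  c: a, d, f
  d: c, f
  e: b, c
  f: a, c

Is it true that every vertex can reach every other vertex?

No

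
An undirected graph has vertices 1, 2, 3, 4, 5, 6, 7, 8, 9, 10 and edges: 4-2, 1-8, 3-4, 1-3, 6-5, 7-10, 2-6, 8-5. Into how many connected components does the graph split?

9 is isolated — a component by itself.
Starting from 7 we can reach 7, 10. That is one component of size 2.
Starting from 1 we can reach 1, 2, 3, 4, 5, 6, 8. That is one component of size 7.
Total: 3 components.

3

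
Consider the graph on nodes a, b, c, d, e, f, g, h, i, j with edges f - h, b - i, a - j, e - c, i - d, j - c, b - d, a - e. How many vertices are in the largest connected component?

g is isolated — a component by itself.
Starting from f we can reach f, h. That is one component of size 2.
Starting from b we can reach b, d, i. That is one component of size 3.
Starting from a we can reach a, c, e, j. That is one component of size 4.
The largest has 4 vertices.

4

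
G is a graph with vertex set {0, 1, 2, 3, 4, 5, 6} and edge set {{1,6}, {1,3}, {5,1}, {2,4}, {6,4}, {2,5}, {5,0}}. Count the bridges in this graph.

2

The edges on the cycle 2-5-1-6-4-2 are not bridges since each lies on that cycle.
But removing 5–0 disconnects 5 from 0; removing 1–3 disconnects 1 from 3 — these are bridges.
That makes 2 bridges.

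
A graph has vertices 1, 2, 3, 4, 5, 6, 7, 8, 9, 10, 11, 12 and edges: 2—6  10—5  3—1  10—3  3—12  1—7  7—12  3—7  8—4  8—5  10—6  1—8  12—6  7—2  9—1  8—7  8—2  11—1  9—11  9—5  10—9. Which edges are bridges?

4-8

The edges on the cycle 10-3-7-12-6-10 are not bridges since each lies on that cycle.
But removing 4—8 disconnects 4 from 8 — this is a bridge.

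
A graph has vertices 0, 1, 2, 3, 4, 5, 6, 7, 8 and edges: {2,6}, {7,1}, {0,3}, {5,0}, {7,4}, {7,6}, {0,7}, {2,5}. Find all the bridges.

0-3, 1-7, 4-7

The edges on the cycle 2-5-0-7-6-2 are not bridges since each lies on that cycle.
But removing 7–4 disconnects 7 from 4; removing 7–1 disconnects 7 from 1; removing 0–3 disconnects 0 from 3 — these are bridges.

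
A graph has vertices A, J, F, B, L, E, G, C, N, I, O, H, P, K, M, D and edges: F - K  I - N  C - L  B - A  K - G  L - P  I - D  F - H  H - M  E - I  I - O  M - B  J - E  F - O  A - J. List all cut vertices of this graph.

F, I, K, L

Removing F increases the component count from 2 to 3, so F is a cut vertex.
Removing I increases the component count from 2 to 4, so I is a cut vertex.
Removing K increases the component count from 2 to 3, so K is a cut vertex.
Likewise L is a cut vertex.
By contrast removing N leaves 2 components; it is not a cut vertex. No other vertex is a cut vertex either.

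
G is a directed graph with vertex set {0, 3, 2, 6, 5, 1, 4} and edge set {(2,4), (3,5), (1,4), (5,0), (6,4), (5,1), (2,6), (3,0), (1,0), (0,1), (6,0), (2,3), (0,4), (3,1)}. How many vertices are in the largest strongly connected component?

{0, 1} are all mutually reachable — one SCC of size 2.
{4} is an SCC by itself.
{5} is an SCC by itself.
{2} is an SCC by itself.
{3} is an SCC by itself.
(and 1 more singleton SCC)
The largest has 2 vertices.

2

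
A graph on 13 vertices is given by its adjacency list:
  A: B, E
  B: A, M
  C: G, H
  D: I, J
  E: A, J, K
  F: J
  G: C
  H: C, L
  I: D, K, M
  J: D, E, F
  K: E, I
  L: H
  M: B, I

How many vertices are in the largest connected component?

Starting from C we can reach C, G, H, L. That is one component of size 4.
Starting from A we can reach A, B, D, E, F, I, J, K, M. That is one component of size 9.
The largest has 9 vertices.

9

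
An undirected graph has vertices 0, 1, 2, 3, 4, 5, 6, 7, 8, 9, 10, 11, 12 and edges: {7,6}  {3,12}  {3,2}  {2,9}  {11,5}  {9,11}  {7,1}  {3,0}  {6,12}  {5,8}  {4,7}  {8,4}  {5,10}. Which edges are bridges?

The edges on the cycle 3-2-9-11-5-8-4-7-6-12-3 are not bridges since each lies on that cycle.
But removing 10-5 disconnects 10 from 5; removing 1-7 disconnects 1 from 7; removing 3-0 disconnects 3 from 0 — these are bridges.

0-3, 1-7, 10-5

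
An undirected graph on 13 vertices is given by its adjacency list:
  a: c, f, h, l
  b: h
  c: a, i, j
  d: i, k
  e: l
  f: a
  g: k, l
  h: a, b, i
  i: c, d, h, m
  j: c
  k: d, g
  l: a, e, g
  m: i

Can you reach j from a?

Yes

From a we can reach a, b, c, d, e, f, g, h, i, j, k, l, m, which includes j.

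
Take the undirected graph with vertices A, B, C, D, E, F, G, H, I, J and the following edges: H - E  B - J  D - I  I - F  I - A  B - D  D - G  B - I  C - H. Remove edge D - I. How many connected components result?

2

D and I are still connected via D-B-I, so the component count stays at 2.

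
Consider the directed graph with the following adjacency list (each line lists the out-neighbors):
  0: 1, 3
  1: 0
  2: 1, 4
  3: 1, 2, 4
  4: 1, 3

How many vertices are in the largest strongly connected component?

5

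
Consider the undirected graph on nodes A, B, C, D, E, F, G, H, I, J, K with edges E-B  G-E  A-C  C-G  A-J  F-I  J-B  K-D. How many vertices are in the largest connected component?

H is isolated — a component by itself.
Starting from F we can reach F, I. That is one component of size 2.
Starting from D we can reach D, K. That is one component of size 2.
Starting from A we can reach A, B, C, E, G, J. That is one component of size 6.
The largest has 6 vertices.

6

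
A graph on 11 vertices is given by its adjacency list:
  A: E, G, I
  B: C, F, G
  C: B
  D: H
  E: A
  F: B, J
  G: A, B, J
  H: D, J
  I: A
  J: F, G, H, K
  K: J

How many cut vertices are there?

Removing A increases the component count from 1 to 3, so A is a cut vertex.
Removing B increases the component count from 1 to 2, so B is a cut vertex.
Removing G increases the component count from 1 to 2, so G is a cut vertex.
Likewise H, J are cut vertices.
By contrast removing E leaves 1 component; it is not a cut vertex. No other vertex is a cut vertex either.

5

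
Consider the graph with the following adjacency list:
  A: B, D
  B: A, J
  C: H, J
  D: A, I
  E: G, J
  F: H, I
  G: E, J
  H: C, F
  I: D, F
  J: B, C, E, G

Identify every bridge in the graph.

none

The edges on the cycle J-E-G-J are not bridges since each lies on that cycle.
Every edge lies on some cycle, so there are no bridges.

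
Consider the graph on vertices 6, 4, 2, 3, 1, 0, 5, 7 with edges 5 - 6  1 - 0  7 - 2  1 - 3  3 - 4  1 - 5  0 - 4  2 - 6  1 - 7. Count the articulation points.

Removing 1 increases the component count from 1 to 2, so 1 is a cut vertex.
By contrast removing 7 leaves 1 component; it is not a cut vertex. No other vertex is a cut vertex either.

1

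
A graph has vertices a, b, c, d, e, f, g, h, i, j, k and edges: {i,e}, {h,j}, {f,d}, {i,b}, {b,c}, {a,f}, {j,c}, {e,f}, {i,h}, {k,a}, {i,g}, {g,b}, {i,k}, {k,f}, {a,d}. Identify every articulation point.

i

Removing i increases the component count from 1 to 2, so i is a cut vertex.
By contrast removing h leaves 1 component; it is not a cut vertex. No other vertex is a cut vertex either.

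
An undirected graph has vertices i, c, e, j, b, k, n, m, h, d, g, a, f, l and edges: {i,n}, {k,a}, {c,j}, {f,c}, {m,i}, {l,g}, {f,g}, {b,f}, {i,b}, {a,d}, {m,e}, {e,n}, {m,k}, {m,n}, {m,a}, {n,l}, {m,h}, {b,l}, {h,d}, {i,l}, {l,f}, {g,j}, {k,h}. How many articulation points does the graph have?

1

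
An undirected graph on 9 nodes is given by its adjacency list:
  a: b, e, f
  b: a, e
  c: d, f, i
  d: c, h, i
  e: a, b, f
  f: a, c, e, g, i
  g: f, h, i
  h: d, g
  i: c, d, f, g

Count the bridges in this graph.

The edges on the cycle f-e-b-a-f are not bridges since each lies on that cycle.
Every edge lies on some cycle, so there are no bridges.

0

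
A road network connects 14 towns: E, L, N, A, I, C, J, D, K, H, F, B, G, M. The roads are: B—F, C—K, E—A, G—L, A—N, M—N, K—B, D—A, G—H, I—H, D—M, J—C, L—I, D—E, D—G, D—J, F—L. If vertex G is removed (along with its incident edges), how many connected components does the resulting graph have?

With G gone, the remaining components are: {A, B, C, D, E, F, H, I, J, K, L, M, N}.
That is 1 component.

1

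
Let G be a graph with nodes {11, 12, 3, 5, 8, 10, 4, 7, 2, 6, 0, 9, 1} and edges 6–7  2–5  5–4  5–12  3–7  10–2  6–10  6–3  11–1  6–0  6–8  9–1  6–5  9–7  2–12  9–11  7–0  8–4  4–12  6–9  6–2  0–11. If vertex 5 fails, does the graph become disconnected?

No

Deleting 5 leaves 1 component (was 1) (its neighbors 2, 4, 6, 12 remain connected to each other), so 5 is not a cut vertex.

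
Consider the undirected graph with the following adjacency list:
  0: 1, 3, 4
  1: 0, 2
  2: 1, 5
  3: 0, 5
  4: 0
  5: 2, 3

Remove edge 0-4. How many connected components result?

Before removal there is 1 component.
0-4 is a bridge — removing it separates 0's side from 4's side.
After removal: 2 components.

2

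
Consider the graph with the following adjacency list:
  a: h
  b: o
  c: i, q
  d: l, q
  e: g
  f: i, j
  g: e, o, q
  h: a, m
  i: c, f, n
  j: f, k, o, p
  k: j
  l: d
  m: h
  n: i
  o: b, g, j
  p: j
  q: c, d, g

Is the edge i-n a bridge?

Removing i-n leaves no path between i and n: the component count goes from 2 to 3. So it is a bridge.

Yes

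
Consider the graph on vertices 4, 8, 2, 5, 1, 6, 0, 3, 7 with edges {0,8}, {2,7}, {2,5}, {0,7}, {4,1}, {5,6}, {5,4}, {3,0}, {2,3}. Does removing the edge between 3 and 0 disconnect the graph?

After removing 3 - 0, the path 3-2-7-0 still connects them, so the edge is not a bridge.

No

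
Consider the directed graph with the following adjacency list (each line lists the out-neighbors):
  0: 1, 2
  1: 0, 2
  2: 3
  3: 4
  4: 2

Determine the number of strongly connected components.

2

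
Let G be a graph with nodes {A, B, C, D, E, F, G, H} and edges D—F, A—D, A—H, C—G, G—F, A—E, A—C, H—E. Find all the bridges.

The edges on the cycle A-H-E-A are not bridges since each lies on that cycle.
Every edge lies on some cycle, so there are no bridges.

none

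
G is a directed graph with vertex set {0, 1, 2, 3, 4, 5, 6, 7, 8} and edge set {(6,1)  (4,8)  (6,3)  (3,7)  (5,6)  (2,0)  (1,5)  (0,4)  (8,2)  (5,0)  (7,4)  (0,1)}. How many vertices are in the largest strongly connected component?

9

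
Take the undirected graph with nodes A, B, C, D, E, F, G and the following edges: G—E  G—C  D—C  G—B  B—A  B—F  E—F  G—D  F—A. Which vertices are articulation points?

Removing G increases the component count from 1 to 2, so G is a cut vertex.
By contrast removing D leaves 1 component; it is not a cut vertex. No other vertex is a cut vertex either.

G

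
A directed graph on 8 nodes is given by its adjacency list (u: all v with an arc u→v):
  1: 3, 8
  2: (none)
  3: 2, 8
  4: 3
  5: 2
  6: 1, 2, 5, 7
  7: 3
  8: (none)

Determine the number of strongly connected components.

8

{3} is an SCC by itself.
{2} is an SCC by itself.
{5} is an SCC by itself.
{7} is an SCC by itself.
{6} is an SCC by itself.
(and 3 more singleton SCCs)
That gives 8 strongly connected components.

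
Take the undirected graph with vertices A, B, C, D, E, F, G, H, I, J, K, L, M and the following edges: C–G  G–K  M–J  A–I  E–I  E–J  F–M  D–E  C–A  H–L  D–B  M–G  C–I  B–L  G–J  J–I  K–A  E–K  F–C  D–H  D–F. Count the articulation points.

1

Removing D increases the component count from 1 to 2, so D is a cut vertex.
By contrast removing J leaves 1 component; it is not a cut vertex. No other vertex is a cut vertex either.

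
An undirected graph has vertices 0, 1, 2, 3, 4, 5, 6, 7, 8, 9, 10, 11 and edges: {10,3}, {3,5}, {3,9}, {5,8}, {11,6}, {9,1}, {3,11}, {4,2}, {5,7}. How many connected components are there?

0 is isolated — a component by itself.
Starting from 2 we can reach 2, 4. That is one component of size 2.
Starting from 1 we can reach 1, 3, 5, 6, 7, 8, 9, 10, 11. That is one component of size 9.
Total: 3 components.

3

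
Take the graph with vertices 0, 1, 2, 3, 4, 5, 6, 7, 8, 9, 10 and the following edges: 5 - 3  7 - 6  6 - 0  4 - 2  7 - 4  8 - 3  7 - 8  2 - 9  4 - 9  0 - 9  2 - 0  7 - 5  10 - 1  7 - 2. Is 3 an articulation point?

No

Deleting 3 leaves 2 components (was 2), so 3 is not a cut vertex.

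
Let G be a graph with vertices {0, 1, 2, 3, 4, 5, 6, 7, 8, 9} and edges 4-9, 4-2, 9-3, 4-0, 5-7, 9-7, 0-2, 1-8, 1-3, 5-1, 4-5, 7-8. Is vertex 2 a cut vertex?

Deleting 2 leaves 2 components (was 2), so 2 is not a cut vertex.

No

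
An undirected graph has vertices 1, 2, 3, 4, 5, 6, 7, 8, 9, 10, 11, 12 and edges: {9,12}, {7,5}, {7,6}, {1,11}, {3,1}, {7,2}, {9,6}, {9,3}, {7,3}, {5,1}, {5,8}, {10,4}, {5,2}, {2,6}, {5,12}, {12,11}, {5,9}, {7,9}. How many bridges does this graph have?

2

The edges on the cycle 5-12-11-1-5 are not bridges since each lies on that cycle.
But removing 8 - 5 disconnects 8 from 5; removing 10 - 4 disconnects 10 from 4 — these are bridges.
That makes 2 bridges.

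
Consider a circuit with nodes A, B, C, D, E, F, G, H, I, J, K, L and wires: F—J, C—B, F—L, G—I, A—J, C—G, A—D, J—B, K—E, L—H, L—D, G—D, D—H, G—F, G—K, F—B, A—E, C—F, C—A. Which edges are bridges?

The edges on the cycle G-F-L-D-G are not bridges since each lies on that cycle.
But removing G—I disconnects G from I — this is a bridge.

G-I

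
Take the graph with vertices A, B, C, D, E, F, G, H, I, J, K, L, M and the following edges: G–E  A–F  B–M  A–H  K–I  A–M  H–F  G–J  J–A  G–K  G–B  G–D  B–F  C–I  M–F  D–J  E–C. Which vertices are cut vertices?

Removing G increases the component count from 2 to 3, so G is a cut vertex.
By contrast removing M leaves 2 components; it is not a cut vertex. No other vertex is a cut vertex either.

G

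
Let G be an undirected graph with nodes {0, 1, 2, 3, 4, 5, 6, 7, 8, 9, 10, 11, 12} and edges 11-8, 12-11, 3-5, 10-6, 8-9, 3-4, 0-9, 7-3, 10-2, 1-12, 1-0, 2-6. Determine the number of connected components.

3

Starting from 2 we can reach 2, 6, 10. That is one component of size 3.
Starting from 3 we can reach 3, 4, 5, 7. That is one component of size 4.
Starting from 0 we can reach 0, 1, 8, 9, 11, 12. That is one component of size 6.
Total: 3 components.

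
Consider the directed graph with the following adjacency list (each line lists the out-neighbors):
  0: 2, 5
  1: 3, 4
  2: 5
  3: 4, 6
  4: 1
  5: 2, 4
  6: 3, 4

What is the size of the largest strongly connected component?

{1, 3, 4, 6} are all mutually reachable — one SCC of size 4.
{2, 5} are all mutually reachable — one SCC of size 2.
{0} is an SCC by itself.
The largest has 4 vertices.

4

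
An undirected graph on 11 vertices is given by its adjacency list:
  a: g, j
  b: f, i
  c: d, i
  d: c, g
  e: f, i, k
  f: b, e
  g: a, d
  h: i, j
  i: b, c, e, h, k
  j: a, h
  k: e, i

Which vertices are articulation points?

i

Removing i increases the component count from 1 to 2, so i is a cut vertex.
By contrast removing b leaves 1 component; it is not a cut vertex. No other vertex is a cut vertex either.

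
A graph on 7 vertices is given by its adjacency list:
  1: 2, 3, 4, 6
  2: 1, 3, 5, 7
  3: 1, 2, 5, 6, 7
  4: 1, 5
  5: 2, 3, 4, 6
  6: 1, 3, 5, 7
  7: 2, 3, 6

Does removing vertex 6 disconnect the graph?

No

Deleting 6 leaves 1 component (was 1) (its neighbors 1, 3, 5, 7 remain connected to each other), so 6 is not a cut vertex.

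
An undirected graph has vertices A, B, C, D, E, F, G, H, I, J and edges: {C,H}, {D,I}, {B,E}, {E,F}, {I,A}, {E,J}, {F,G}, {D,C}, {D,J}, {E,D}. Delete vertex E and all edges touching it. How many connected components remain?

With E gone, the remaining components are: {B}; {F, G}; {A, C, D, H, I, J}.
That is 3 components.

3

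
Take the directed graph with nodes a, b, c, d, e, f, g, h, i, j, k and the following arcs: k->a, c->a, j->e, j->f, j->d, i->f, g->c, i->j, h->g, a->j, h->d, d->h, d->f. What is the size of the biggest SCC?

6

{a, c, d, g, h, j} are all mutually reachable — one SCC of size 6.
{b} is an SCC by itself.
{k} is an SCC by itself.
{i} is an SCC by itself.
{e} is an SCC by itself.
(and 1 more singleton SCC)
The largest has 6 vertices.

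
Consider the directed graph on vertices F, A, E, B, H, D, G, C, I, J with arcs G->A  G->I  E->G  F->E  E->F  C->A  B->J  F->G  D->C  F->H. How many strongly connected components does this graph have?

9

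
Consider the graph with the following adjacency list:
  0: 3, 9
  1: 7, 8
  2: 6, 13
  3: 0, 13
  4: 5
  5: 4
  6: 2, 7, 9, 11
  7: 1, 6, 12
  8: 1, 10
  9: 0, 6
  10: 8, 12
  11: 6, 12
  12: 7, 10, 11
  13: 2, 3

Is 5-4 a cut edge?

Yes

Removing 5-4 leaves no path between 5 and 4: the component count goes from 2 to 3. So it is a bridge.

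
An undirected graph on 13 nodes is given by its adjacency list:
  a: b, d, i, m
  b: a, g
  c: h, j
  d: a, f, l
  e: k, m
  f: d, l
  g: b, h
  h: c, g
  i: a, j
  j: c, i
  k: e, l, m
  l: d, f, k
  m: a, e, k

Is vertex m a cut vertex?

Deleting m leaves 1 component (was 1) (its neighbors a, e, k remain connected to each other), so m is not a cut vertex.

No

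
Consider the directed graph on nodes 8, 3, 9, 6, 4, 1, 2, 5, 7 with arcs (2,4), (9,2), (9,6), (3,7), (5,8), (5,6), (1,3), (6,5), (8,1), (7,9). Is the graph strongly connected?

There is no directed path from 4 to 2, so the graph is not strongly connected.

No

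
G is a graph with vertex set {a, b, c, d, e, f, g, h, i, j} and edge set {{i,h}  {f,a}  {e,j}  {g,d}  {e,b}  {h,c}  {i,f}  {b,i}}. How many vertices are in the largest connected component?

Starting from d we can reach d, g. That is one component of size 2.
Starting from a we can reach a, b, c, e, f, h, i, j. That is one component of size 8.
The largest has 8 vertices.

8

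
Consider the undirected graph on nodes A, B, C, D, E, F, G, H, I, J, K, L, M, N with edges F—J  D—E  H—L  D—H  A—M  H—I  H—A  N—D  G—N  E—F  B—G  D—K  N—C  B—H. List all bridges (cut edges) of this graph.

A-H, A-M, C-N, D-E, D-K, E-F, F-J, H-I, H-L

The edges on the cycle B-G-N-D-H-B are not bridges since each lies on that cycle.
But removing A—H disconnects A from H; removing F—E disconnects F from E; removing D—E disconnects D from E; removing H—L disconnects H from L — these are bridges.
In total 9 edges are bridges.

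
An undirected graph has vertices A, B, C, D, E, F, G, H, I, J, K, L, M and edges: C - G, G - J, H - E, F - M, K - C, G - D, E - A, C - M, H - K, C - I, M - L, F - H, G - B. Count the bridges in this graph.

The edges on the cycle F-H-K-C-M-F are not bridges since each lies on that cycle.
But removing I - C disconnects I from C; removing M - L disconnects M from L; removing G - J disconnects G from J; removing C - G disconnects C from G — these are bridges.
In total 8 edges are bridges.

8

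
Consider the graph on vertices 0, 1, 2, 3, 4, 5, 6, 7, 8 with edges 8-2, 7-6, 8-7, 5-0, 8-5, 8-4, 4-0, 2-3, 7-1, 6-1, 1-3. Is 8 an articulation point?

Yes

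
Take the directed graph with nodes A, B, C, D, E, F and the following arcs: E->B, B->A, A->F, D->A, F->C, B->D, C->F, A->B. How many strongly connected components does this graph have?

3

{A, B, D} are all mutually reachable — one SCC of size 3.
{C, F} are all mutually reachable — one SCC of size 2.
{E} is an SCC by itself.
That gives 3 strongly connected components.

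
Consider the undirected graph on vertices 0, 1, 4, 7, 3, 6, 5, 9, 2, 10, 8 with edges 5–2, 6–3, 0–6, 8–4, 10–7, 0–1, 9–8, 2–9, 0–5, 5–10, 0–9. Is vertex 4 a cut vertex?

Deleting 4 leaves 1 component (was 1), so 4 is not a cut vertex.

No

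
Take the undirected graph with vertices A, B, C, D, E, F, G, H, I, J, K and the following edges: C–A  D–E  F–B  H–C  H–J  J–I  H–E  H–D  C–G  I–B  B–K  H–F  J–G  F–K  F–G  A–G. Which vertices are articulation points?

H

Removing H increases the component count from 1 to 2, so H is a cut vertex.
By contrast removing C leaves 1 component; it is not a cut vertex. No other vertex is a cut vertex either.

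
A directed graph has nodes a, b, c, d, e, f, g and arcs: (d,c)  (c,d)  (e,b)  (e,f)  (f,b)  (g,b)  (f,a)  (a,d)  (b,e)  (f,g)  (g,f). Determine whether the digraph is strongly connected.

There is no directed path from c to a, so the graph is not strongly connected.

No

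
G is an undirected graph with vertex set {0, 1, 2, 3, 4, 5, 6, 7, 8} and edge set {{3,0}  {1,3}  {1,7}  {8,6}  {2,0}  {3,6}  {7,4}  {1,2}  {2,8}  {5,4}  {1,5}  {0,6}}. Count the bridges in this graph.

The edges on the cycle 2-8-6-0-2 are not bridges since each lies on that cycle.
Every edge lies on some cycle, so there are no bridges.

0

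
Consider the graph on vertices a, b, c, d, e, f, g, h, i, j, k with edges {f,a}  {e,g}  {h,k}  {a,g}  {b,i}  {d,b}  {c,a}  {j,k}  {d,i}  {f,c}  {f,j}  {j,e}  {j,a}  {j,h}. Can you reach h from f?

From f we can reach a, c, e, f, g, h, j, k, which includes h.

Yes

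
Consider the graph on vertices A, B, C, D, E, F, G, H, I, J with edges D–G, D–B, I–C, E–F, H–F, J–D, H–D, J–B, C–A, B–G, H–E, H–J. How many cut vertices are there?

2

Removing C increases the component count from 2 to 3, so C is a cut vertex.
Removing H increases the component count from 2 to 3, so H is a cut vertex.
By contrast removing G leaves 2 components; it is not a cut vertex. No other vertex is a cut vertex either.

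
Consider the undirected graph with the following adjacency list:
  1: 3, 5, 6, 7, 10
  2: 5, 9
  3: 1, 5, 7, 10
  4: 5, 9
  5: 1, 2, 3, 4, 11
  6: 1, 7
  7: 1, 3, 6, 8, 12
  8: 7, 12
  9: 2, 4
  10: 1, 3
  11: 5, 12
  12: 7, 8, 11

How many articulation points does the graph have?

1

Removing 5 increases the component count from 1 to 2, so 5 is a cut vertex.
By contrast removing 11 leaves 1 component; it is not a cut vertex. No other vertex is a cut vertex either.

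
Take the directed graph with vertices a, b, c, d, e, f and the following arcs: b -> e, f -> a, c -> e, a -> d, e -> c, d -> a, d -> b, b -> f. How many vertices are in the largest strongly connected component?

4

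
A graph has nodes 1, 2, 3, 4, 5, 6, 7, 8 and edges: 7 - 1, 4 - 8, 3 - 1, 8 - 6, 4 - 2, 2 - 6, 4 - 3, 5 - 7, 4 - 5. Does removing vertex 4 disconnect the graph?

Yes

Deleting 4 raises the number of components from 1 to 2, so 4 is a cut vertex.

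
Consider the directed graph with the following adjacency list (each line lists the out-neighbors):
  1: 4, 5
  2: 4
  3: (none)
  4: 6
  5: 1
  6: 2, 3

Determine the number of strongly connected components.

{2, 4, 6} are all mutually reachable — one SCC of size 3.
{1, 5} are all mutually reachable — one SCC of size 2.
{3} is an SCC by itself.
That gives 3 strongly connected components.

3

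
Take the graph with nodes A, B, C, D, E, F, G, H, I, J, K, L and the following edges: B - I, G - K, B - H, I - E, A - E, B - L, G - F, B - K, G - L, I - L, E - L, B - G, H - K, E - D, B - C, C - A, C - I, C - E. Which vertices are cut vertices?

E, G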